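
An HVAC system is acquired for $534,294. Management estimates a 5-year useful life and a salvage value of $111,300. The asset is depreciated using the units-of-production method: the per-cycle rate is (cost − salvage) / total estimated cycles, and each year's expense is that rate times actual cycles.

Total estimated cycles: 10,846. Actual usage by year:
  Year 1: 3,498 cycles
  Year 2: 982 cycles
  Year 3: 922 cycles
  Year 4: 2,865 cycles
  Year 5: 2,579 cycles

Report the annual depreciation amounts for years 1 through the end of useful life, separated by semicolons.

$136,422; $38,298; $35,958; $111,735; $100,581

Depreciable base = $534,294 − $111,300 = $422,994.
Rate = $422,994 / 10,846 cycles = $39 per cycle.
Year 1: 3,498 × $39 = $136,422. Book value $397,872.
Year 2: 982 × $39 = $38,298. Book value $359,574.
Year 3: 922 × $39 = $35,958. Book value $323,616.
Year 4: 2,865 × $39 = $111,735. Book value $211,881.
Year 5: 2,579 × $39 = $100,581. Book value $111,300.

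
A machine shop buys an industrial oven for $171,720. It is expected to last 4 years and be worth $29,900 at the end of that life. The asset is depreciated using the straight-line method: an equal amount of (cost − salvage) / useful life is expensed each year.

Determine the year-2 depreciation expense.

Depreciable base = $171,720 − $29,900 = $141,820.
Annual expense = $141,820 / 4 = $35,455.

$35,455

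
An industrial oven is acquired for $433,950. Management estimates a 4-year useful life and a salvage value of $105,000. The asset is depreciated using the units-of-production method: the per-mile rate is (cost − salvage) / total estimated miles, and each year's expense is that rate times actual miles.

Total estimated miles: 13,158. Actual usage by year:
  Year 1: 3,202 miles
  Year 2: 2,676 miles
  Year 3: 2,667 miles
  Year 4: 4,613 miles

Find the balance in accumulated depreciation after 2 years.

$146,950

Depreciable base = $433,950 − $105,000 = $328,950.
Rate = $328,950 / 13,158 miles = $25 per mile.
Year 1: 3,202 × $25 = $80,050. Book value $353,900.
Year 2: 2,676 × $25 = $66,900. Book value $287,000.
Accumulated through year 2 = $433,950 − $287,000 = $146,950.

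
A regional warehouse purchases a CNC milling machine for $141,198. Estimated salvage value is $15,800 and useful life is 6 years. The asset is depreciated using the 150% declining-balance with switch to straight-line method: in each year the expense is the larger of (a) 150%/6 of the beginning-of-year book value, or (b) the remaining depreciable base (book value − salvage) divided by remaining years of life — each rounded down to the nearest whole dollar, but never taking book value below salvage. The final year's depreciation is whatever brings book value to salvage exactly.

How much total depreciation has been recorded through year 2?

$61,773

Depreciable base = $141,198 − $15,800 = $125,398.
Year 1: DB = ⌊$141,198 × 150%/6⌋ = $35,299; SL = ⌊$125,398/6⌋ = $20,899 → take DB $35,299. Book value $105,899.
Year 2: DB = ⌊$105,899 × 150%/6⌋ = $26,474; SL = ⌊$90,099/5⌋ = $18,019 → take DB $26,474. Book value $79,425.
Accumulated through year 2 = $141,198 − $79,425 = $61,773.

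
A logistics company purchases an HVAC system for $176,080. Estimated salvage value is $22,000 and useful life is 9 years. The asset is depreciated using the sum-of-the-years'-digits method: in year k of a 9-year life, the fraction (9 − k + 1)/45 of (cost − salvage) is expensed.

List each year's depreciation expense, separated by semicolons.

Depreciable base = $176,080 − $22,000 = $154,080.
Sum of the years' digits = 9+8+7+6+5+4+3+2+1 = 45.
Year 1: $154,080 × 9/45 = $30,816. Book value $145,264.
Year 2: $154,080 × 8/45 = $27,392. Book value $117,872.
Year 3: $154,080 × 7/45 = $23,968. Book value $93,904.
Year 4: $154,080 × 6/45 = $20,544. Book value $73,360.
Year 5: $154,080 × 5/45 = $17,120. Book value $56,240.
Year 6: $154,080 × 4/45 = $13,696. Book value $42,544.
Year 7: $154,080 × 3/45 = $10,272. Book value $32,272.
Year 8: $154,080 × 2/45 = $6,848. Book value $25,424.
Year 9: $154,080 × 1/45 = $3,424. Book value $22,000.

$30,816; $27,392; $23,968; $20,544; $17,120; $13,696; $10,272; $6,848; $3,424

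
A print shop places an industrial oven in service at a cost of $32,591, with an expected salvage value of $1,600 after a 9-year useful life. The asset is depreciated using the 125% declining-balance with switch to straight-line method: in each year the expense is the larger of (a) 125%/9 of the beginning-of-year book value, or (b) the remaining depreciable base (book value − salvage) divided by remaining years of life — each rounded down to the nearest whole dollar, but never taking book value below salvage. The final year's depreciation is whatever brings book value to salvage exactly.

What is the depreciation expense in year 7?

$3,202

Depreciable base = $32,591 − $1,600 = $30,991.
Year 1: DB = ⌊$32,591 × 125%/9⌋ = $4,526; SL = ⌊$30,991/9⌋ = $3,443 → take DB $4,526. Book value $28,065.
Year 2: DB = ⌊$28,065 × 125%/9⌋ = $3,897; SL = ⌊$26,465/8⌋ = $3,308 → take DB $3,897. Book value $24,168.
Year 3: DB = ⌊$24,168 × 125%/9⌋ = $3,356; SL = ⌊$22,568/7⌋ = $3,224 → take DB $3,356. Book value $20,812.
Year 4: DB = ⌊$20,812 × 125%/9⌋ = $2,890; SL = ⌊$19,212/6⌋ = $3,202 → take SL $3,202. Book value $17,610.
Year 5: DB = ⌊$17,610 × 125%/9⌋ = $2,445; SL = ⌊$16,010/5⌋ = $3,202 → take SL $3,202. Book value $14,408.
Year 6: DB = ⌊$14,408 × 125%/9⌋ = $2,001; SL = ⌊$12,808/4⌋ = $3,202 → take SL $3,202. Book value $11,206.
Year 7: DB = ⌊$11,206 × 125%/9⌋ = $1,556; SL = ⌊$9,606/3⌋ = $3,202 → take SL $3,202. Book value $8,004.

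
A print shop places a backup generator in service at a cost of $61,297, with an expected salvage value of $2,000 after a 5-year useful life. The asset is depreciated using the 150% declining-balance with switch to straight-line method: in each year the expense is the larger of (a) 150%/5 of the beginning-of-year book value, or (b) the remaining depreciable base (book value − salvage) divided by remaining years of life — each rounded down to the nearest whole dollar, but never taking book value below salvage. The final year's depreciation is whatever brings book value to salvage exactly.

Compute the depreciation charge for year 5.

Depreciable base = $61,297 − $2,000 = $59,297.
Year 1: DB = ⌊$61,297 × 150%/5⌋ = $18,389; SL = ⌊$59,297/5⌋ = $11,859 → take DB $18,389. Book value $42,908.
Year 2: DB = ⌊$42,908 × 150%/5⌋ = $12,872; SL = ⌊$40,908/4⌋ = $10,227 → take DB $12,872. Book value $30,036.
Year 3: DB = ⌊$30,036 × 150%/5⌋ = $9,010; SL = ⌊$28,036/3⌋ = $9,345 → take SL $9,345. Book value $20,691.
Year 4: DB = ⌊$20,691 × 150%/5⌋ = $6,207; SL = ⌊$18,691/2⌋ = $9,345 → take SL $9,345. Book value $11,346.
Year 5 (final): $11,346 − $2,000 = $9,346. Book value $2,000.

$9,346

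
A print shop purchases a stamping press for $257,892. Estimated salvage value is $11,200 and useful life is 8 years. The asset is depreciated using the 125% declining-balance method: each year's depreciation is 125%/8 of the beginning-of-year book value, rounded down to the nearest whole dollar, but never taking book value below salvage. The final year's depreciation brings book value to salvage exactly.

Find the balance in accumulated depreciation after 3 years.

$102,981

Depreciable base = $257,892 − $11,200 = $246,692.
Year 1: ⌊$257,892 × 125%/8⌋ = $40,295. Book value $217,597.
Year 2: ⌊$217,597 × 125%/8⌋ = $33,999. Book value $183,598.
Year 3: ⌊$183,598 × 125%/8⌋ = $28,687. Book value $154,911.
Accumulated through year 3 = $257,892 − $154,911 = $102,981.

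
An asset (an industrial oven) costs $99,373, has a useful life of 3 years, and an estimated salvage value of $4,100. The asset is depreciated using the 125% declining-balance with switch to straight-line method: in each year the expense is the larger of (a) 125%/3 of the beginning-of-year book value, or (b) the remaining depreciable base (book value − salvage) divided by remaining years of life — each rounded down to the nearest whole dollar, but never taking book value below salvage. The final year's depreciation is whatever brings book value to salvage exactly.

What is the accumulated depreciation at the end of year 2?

$68,339

Depreciable base = $99,373 − $4,100 = $95,273.
Year 1: DB = ⌊$99,373 × 125%/3⌋ = $41,405; SL = ⌊$95,273/3⌋ = $31,757 → take DB $41,405. Book value $57,968.
Year 2: DB = ⌊$57,968 × 125%/3⌋ = $24,153; SL = ⌊$53,868/2⌋ = $26,934 → take SL $26,934. Book value $31,034.
Accumulated through year 2 = $99,373 − $31,034 = $68,339.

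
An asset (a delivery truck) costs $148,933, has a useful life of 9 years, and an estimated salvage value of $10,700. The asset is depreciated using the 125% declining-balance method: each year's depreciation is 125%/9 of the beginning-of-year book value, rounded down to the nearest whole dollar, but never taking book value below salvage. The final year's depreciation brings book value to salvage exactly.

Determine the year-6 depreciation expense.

$9,794

Depreciable base = $148,933 − $10,700 = $138,233.
Year 1: ⌊$148,933 × 125%/9⌋ = $20,685. Book value $128,248.
Year 2: ⌊$128,248 × 125%/9⌋ = $17,812. Book value $110,436.
Year 3: ⌊$110,436 × 125%/9⌋ = $15,338. Book value $95,098.
Year 4: ⌊$95,098 × 125%/9⌋ = $13,208. Book value $81,890.
Year 5: ⌊$81,890 × 125%/9⌋ = $11,373. Book value $70,517.
Year 6: ⌊$70,517 × 125%/9⌋ = $9,794. Book value $60,723.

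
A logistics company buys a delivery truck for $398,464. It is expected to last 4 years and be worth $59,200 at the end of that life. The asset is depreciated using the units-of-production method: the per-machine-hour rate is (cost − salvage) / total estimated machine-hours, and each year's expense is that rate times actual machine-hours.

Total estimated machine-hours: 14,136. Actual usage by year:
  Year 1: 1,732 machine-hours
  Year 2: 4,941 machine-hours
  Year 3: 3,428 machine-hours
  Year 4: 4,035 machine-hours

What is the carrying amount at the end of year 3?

Depreciable base = $398,464 − $59,200 = $339,264.
Rate = $339,264 / 14,136 machine-hours = $24 per machine-hour.
Year 1: 1,732 × $24 = $41,568. Book value $356,896.
Year 2: 4,941 × $24 = $118,584. Book value $238,312.
Year 3: 3,428 × $24 = $82,272. Book value $156,040.

$156,040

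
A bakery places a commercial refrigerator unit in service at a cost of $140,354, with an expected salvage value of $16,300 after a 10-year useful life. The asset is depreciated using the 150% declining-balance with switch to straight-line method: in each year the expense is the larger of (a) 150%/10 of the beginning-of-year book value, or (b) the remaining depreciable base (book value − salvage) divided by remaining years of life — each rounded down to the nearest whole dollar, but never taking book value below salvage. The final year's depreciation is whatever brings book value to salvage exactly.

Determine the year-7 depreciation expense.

$9,159

Depreciable base = $140,354 − $16,300 = $124,054.
Year 1: DB = ⌊$140,354 × 150%/10⌋ = $21,053; SL = ⌊$124,054/10⌋ = $12,405 → take DB $21,053. Book value $119,301.
Year 2: DB = ⌊$119,301 × 150%/10⌋ = $17,895; SL = ⌊$103,001/9⌋ = $11,444 → take DB $17,895. Book value $101,406.
Year 3: DB = ⌊$101,406 × 150%/10⌋ = $15,210; SL = ⌊$85,106/8⌋ = $10,638 → take DB $15,210. Book value $86,196.
Year 4: DB = ⌊$86,196 × 150%/10⌋ = $12,929; SL = ⌊$69,896/7⌋ = $9,985 → take DB $12,929. Book value $73,267.
Year 5: DB = ⌊$73,267 × 150%/10⌋ = $10,990; SL = ⌊$56,967/6⌋ = $9,494 → take DB $10,990. Book value $62,277.
Year 6: DB = ⌊$62,277 × 150%/10⌋ = $9,341; SL = ⌊$45,977/5⌋ = $9,195 → take DB $9,341. Book value $52,936.
Year 7: DB = ⌊$52,936 × 150%/10⌋ = $7,940; SL = ⌊$36,636/4⌋ = $9,159 → take SL $9,159. Book value $43,777.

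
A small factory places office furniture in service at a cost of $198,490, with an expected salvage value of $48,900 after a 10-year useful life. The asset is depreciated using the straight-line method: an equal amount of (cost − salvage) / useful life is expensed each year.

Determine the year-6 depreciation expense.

$14,959

Depreciable base = $198,490 − $48,900 = $149,590.
Annual expense = $149,590 / 10 = $14,959.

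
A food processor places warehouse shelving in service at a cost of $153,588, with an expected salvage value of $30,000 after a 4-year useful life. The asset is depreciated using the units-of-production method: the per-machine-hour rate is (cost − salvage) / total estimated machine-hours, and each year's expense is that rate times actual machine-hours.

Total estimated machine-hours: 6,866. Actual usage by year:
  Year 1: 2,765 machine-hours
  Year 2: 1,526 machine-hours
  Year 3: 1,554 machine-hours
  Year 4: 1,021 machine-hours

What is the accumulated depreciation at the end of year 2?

Depreciable base = $153,588 − $30,000 = $123,588.
Rate = $123,588 / 6,866 machine-hours = $18 per machine-hour.
Year 1: 2,765 × $18 = $49,770. Book value $103,818.
Year 2: 1,526 × $18 = $27,468. Book value $76,350.
Accumulated through year 2 = $153,588 − $76,350 = $77,238.

$77,238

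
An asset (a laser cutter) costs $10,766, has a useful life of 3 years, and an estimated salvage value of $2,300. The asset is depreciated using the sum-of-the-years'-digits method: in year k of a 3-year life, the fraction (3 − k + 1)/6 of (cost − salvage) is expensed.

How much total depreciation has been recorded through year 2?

Depreciable base = $10,766 − $2,300 = $8,466.
Sum of the years' digits = 3+2+1 = 6.
Year 1: $8,466 × 3/6 = $4,233. Book value $6,533.
Year 2: $8,466 × 2/6 = $2,822. Book value $3,711.
Accumulated through year 2 = $10,766 − $3,711 = $7,055.

$7,055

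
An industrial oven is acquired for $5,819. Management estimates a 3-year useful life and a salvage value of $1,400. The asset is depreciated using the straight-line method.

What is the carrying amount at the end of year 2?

$2,873

Depreciable base = $5,819 − $1,400 = $4,419.
Annual expense = $4,419 / 3 = $1,473.
End of year 1: book value $4,346.
End of year 2: book value $2,873.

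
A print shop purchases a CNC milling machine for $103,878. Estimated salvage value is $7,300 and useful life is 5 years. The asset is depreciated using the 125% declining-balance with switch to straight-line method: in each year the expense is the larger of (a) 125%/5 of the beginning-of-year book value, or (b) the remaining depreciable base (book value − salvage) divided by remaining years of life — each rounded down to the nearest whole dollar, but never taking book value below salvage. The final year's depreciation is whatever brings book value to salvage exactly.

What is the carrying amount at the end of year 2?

Depreciable base = $103,878 − $7,300 = $96,578.
Year 1: DB = ⌊$103,878 × 125%/5⌋ = $25,969; SL = ⌊$96,578/5⌋ = $19,315 → take DB $25,969. Book value $77,909.
Year 2: DB = ⌊$77,909 × 125%/5⌋ = $19,477; SL = ⌊$70,609/4⌋ = $17,652 → take DB $19,477. Book value $58,432.

$58,432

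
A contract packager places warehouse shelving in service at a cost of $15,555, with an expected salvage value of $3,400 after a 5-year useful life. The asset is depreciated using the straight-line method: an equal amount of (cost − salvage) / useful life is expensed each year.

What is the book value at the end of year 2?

$10,693

Depreciable base = $15,555 − $3,400 = $12,155.
Annual expense = $12,155 / 5 = $2,431.
End of year 1: book value $13,124.
End of year 2: book value $10,693.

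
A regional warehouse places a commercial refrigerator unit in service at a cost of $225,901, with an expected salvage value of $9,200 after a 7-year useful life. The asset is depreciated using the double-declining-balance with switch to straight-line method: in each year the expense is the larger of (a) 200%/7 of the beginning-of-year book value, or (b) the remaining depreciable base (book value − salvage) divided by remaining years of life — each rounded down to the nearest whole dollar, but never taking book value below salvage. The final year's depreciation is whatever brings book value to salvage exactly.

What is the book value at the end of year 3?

$82,326

Depreciable base = $225,901 − $9,200 = $216,701.
Year 1: DB = ⌊$225,901 × 200%/7⌋ = $64,543; SL = ⌊$216,701/7⌋ = $30,957 → take DB $64,543. Book value $161,358.
Year 2: DB = ⌊$161,358 × 200%/7⌋ = $46,102; SL = ⌊$152,158/6⌋ = $25,359 → take DB $46,102. Book value $115,256.
Year 3: DB = ⌊$115,256 × 200%/7⌋ = $32,930; SL = ⌊$106,056/5⌋ = $21,211 → take DB $32,930. Book value $82,326.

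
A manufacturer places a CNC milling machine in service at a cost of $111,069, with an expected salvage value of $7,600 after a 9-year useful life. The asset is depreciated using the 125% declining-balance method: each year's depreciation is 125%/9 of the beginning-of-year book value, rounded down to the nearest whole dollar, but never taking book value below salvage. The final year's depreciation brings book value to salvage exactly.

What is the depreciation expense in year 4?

Depreciable base = $111,069 − $7,600 = $103,469.
Year 1: ⌊$111,069 × 125%/9⌋ = $15,426. Book value $95,643.
Year 2: ⌊$95,643 × 125%/9⌋ = $13,283. Book value $82,360.
Year 3: ⌊$82,360 × 125%/9⌋ = $11,438. Book value $70,922.
Year 4: ⌊$70,922 × 125%/9⌋ = $9,850. Book value $61,072.

$9,850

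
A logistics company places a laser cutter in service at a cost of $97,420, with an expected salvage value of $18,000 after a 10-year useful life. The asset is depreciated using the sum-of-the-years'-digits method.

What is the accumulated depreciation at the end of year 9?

Depreciable base = $97,420 − $18,000 = $79,420.
Sum of the years' digits = 10+9+8+7+6+5+4+3+2+1 = 55.
Year 1: $79,420 × 10/55 = $14,440. Book value $82,980.
Year 2: $79,420 × 9/55 = $12,996. Book value $69,984.
Year 3: $79,420 × 8/55 = $11,552. Book value $58,432.
Year 4: $79,420 × 7/55 = $10,108. Book value $48,324.
Year 5: $79,420 × 6/55 = $8,664. Book value $39,660.
Year 6: $79,420 × 5/55 = $7,220. Book value $32,440.
Year 7: $79,420 × 4/55 = $5,776. Book value $26,664.
Year 8: $79,420 × 3/55 = $4,332. Book value $22,332.
Year 9: $79,420 × 2/55 = $2,888. Book value $19,444.
Accumulated through year 9 = $97,420 − $19,444 = $77,976.

$77,976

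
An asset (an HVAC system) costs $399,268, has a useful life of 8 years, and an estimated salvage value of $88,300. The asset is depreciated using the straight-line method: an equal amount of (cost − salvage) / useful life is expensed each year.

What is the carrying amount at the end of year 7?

$127,171

Depreciable base = $399,268 − $88,300 = $310,968.
Annual expense = $310,968 / 8 = $38,871.
End of year 1: book value $360,397.
End of year 2: book value $321,526.
End of year 3: book value $282,655.
End of year 4: book value $243,784.
End of year 5: book value $204,913.
End of year 6: book value $166,042.
End of year 7: book value $127,171.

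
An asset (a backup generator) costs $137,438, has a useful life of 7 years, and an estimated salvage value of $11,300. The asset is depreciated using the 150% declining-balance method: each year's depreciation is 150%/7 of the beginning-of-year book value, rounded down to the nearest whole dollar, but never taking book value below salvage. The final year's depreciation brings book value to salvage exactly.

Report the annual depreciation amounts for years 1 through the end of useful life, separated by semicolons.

Depreciable base = $137,438 − $11,300 = $126,138.
Year 1: ⌊$137,438 × 150%/7⌋ = $29,451. Book value $107,987.
Year 2: ⌊$107,987 × 150%/7⌋ = $23,140. Book value $84,847.
Year 3: ⌊$84,847 × 150%/7⌋ = $18,181. Book value $66,666.
Year 4: ⌊$66,666 × 150%/7⌋ = $14,285. Book value $52,381.
Year 5: ⌊$52,381 × 150%/7⌋ = $11,224. Book value $41,157.
Year 6: ⌊$41,157 × 150%/7⌋ = $8,819. Book value $32,338.
Year 7 (final): $32,338 − $11,300 = $21,038. Book value $11,300.

$29,451; $23,140; $18,181; $14,285; $11,224; $8,819; $21,038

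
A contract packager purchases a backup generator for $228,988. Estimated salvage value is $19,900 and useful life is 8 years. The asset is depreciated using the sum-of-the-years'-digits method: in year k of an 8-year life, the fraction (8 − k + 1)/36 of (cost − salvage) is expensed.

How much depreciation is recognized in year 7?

$11,616

Depreciable base = $228,988 − $19,900 = $209,088.
Sum of the years' digits = 8+7+6+5+4+3+2+1 = 36.
Year 1: $209,088 × 8/36 = $46,464. Book value $182,524.
Year 2: $209,088 × 7/36 = $40,656. Book value $141,868.
Year 3: $209,088 × 6/36 = $34,848. Book value $107,020.
Year 4: $209,088 × 5/36 = $29,040. Book value $77,980.
Year 5: $209,088 × 4/36 = $23,232. Book value $54,748.
Year 6: $209,088 × 3/36 = $17,424. Book value $37,324.
Year 7: $209,088 × 2/36 = $11,616. Book value $25,708.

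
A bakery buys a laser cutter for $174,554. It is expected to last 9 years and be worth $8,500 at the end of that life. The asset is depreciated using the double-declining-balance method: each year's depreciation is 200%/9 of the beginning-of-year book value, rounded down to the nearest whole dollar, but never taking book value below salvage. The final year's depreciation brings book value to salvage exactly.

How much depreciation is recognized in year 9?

$14,878

Depreciable base = $174,554 − $8,500 = $166,054.
Year 1: ⌊$174,554 × 200%/9⌋ = $38,789. Book value $135,765.
Year 2: ⌊$135,765 × 200%/9⌋ = $30,170. Book value $105,595.
Year 3: ⌊$105,595 × 200%/9⌋ = $23,465. Book value $82,130.
Year 4: ⌊$82,130 × 200%/9⌋ = $18,251. Book value $63,879.
Year 5: ⌊$63,879 × 200%/9⌋ = $14,195. Book value $49,684.
Year 6: ⌊$49,684 × 200%/9⌋ = $11,040. Book value $38,644.
Year 7: ⌊$38,644 × 200%/9⌋ = $8,587. Book value $30,057.
Year 8: ⌊$30,057 × 200%/9⌋ = $6,679. Book value $23,378.
Year 9 (final): $23,378 − $8,500 = $14,878. Book value $8,500.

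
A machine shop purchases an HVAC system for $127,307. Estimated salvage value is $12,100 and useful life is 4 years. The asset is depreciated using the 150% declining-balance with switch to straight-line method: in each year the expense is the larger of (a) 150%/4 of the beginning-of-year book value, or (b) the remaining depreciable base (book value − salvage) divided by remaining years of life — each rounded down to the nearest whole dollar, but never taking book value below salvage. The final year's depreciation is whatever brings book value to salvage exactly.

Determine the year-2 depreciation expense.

$29,837

Depreciable base = $127,307 − $12,100 = $115,207.
Year 1: DB = ⌊$127,307 × 150%/4⌋ = $47,740; SL = ⌊$115,207/4⌋ = $28,801 → take DB $47,740. Book value $79,567.
Year 2: DB = ⌊$79,567 × 150%/4⌋ = $29,837; SL = ⌊$67,467/3⌋ = $22,489 → take DB $29,837. Book value $49,730.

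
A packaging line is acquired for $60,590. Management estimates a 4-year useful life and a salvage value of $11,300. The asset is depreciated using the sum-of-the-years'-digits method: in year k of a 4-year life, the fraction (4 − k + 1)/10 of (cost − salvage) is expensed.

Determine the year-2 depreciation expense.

$14,787

Depreciable base = $60,590 − $11,300 = $49,290.
Sum of the years' digits = 4+3+2+1 = 10.
Year 1: $49,290 × 4/10 = $19,716. Book value $40,874.
Year 2: $49,290 × 3/10 = $14,787. Book value $26,087.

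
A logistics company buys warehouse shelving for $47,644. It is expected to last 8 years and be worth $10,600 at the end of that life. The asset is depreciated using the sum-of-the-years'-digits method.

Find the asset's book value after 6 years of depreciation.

Depreciable base = $47,644 − $10,600 = $37,044.
Sum of the years' digits = 8+7+6+5+4+3+2+1 = 36.
Year 1: $37,044 × 8/36 = $8,232. Book value $39,412.
Year 2: $37,044 × 7/36 = $7,203. Book value $32,209.
Year 3: $37,044 × 6/36 = $6,174. Book value $26,035.
Year 4: $37,044 × 5/36 = $5,145. Book value $20,890.
Year 5: $37,044 × 4/36 = $4,116. Book value $16,774.
Year 6: $37,044 × 3/36 = $3,087. Book value $13,687.

$13,687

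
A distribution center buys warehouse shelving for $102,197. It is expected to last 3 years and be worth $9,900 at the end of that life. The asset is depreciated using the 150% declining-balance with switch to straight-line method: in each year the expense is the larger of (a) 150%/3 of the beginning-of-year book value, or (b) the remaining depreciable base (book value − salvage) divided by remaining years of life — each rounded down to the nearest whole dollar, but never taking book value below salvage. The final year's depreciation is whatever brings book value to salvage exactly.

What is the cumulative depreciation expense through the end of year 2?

Depreciable base = $102,197 − $9,900 = $92,297.
Year 1: DB = ⌊$102,197 × 150%/3⌋ = $51,098; SL = ⌊$92,297/3⌋ = $30,765 → take DB $51,098. Book value $51,099.
Year 2: DB = ⌊$51,099 × 150%/3⌋ = $25,549; SL = ⌊$41,199/2⌋ = $20,599 → take DB $25,549. Book value $25,550.
Accumulated through year 2 = $102,197 − $25,550 = $76,647.

$76,647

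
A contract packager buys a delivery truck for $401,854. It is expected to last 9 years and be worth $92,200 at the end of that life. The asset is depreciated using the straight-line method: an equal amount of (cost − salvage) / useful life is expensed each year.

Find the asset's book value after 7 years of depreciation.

Depreciable base = $401,854 − $92,200 = $309,654.
Annual expense = $309,654 / 9 = $34,406.
End of year 1: book value $367,448.
End of year 2: book value $333,042.
End of year 3: book value $298,636.
End of year 4: book value $264,230.
End of year 5: book value $229,824.
End of year 6: book value $195,418.
End of year 7: book value $161,012.

$161,012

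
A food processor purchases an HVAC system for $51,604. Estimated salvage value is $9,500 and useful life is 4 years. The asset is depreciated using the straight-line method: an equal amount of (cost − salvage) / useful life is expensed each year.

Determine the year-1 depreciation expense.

$10,526

Depreciable base = $51,604 − $9,500 = $42,104.
Annual expense = $42,104 / 4 = $10,526.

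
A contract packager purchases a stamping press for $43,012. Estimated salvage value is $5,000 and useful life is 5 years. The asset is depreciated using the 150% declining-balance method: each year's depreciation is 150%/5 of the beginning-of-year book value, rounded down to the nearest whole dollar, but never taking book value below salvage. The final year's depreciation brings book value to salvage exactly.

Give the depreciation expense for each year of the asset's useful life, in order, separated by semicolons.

$12,903; $9,032; $6,323; $4,426; $5,328

Depreciable base = $43,012 − $5,000 = $38,012.
Year 1: ⌊$43,012 × 150%/5⌋ = $12,903. Book value $30,109.
Year 2: ⌊$30,109 × 150%/5⌋ = $9,032. Book value $21,077.
Year 3: ⌊$21,077 × 150%/5⌋ = $6,323. Book value $14,754.
Year 4: ⌊$14,754 × 150%/5⌋ = $4,426. Book value $10,328.
Year 5 (final): $10,328 − $5,000 = $5,328. Book value $5,000.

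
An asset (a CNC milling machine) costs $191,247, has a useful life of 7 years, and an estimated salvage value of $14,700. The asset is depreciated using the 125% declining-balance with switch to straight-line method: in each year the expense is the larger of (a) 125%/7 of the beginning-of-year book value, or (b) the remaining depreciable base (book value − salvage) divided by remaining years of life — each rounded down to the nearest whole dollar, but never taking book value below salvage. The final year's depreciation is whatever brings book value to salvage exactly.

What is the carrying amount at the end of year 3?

$106,001

Depreciable base = $191,247 − $14,700 = $176,547.
Year 1: DB = ⌊$191,247 × 125%/7⌋ = $34,151; SL = ⌊$176,547/7⌋ = $25,221 → take DB $34,151. Book value $157,096.
Year 2: DB = ⌊$157,096 × 125%/7⌋ = $28,052; SL = ⌊$142,396/6⌋ = $23,732 → take DB $28,052. Book value $129,044.
Year 3: DB = ⌊$129,044 × 125%/7⌋ = $23,043; SL = ⌊$114,344/5⌋ = $22,868 → take DB $23,043. Book value $106,001.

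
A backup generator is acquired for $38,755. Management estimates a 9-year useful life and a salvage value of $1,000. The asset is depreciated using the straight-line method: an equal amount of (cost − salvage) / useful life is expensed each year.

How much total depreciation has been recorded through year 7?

$29,365

Depreciable base = $38,755 − $1,000 = $37,755.
Annual expense = $37,755 / 9 = $4,195.
End of year 1: book value $34,560.
End of year 2: book value $30,365.
End of year 3: book value $26,170.
End of year 4: book value $21,975.
End of year 5: book value $17,780.
End of year 6: book value $13,585.
End of year 7: book value $9,390.
Accumulated through year 7 = $38,755 − $9,390 = $29,365.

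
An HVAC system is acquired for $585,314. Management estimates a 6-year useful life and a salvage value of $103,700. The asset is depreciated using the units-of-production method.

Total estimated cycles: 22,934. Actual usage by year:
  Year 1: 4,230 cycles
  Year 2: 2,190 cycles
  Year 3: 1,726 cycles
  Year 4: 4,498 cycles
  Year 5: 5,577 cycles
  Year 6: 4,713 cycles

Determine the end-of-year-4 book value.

Depreciable base = $585,314 − $103,700 = $481,614.
Rate = $481,614 / 22,934 cycles = $21 per cycle.
Year 1: 4,230 × $21 = $88,830. Book value $496,484.
Year 2: 2,190 × $21 = $45,990. Book value $450,494.
Year 3: 1,726 × $21 = $36,246. Book value $414,248.
Year 4: 4,498 × $21 = $94,458. Book value $319,790.

$319,790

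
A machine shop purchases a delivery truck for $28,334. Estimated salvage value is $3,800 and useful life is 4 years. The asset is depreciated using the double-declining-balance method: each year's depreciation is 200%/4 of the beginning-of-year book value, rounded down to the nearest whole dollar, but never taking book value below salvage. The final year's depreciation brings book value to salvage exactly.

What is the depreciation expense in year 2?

$7,083

Depreciable base = $28,334 − $3,800 = $24,534.
Year 1: ⌊$28,334 × 200%/4⌋ = $14,167. Book value $14,167.
Year 2: ⌊$14,167 × 200%/4⌋ = $7,083. Book value $7,084.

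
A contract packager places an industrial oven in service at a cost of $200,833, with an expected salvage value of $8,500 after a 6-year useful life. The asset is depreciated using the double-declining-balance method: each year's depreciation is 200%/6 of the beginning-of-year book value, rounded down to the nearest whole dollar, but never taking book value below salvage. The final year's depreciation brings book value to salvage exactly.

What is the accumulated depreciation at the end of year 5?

Depreciable base = $200,833 − $8,500 = $192,333.
Year 1: ⌊$200,833 × 200%/6⌋ = $66,944. Book value $133,889.
Year 2: ⌊$133,889 × 200%/6⌋ = $44,629. Book value $89,260.
Year 3: ⌊$89,260 × 200%/6⌋ = $29,753. Book value $59,507.
Year 4: ⌊$59,507 × 200%/6⌋ = $19,835. Book value $39,672.
Year 5: ⌊$39,672 × 200%/6⌋ = $13,224. Book value $26,448.
Accumulated through year 5 = $200,833 − $26,448 = $174,385.

$174,385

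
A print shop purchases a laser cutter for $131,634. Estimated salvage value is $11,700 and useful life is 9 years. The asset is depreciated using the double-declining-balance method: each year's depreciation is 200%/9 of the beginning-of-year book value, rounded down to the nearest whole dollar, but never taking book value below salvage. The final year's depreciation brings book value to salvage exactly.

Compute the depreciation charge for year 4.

$13,763

Depreciable base = $131,634 − $11,700 = $119,934.
Year 1: ⌊$131,634 × 200%/9⌋ = $29,252. Book value $102,382.
Year 2: ⌊$102,382 × 200%/9⌋ = $22,751. Book value $79,631.
Year 3: ⌊$79,631 × 200%/9⌋ = $17,695. Book value $61,936.
Year 4: ⌊$61,936 × 200%/9⌋ = $13,763. Book value $48,173.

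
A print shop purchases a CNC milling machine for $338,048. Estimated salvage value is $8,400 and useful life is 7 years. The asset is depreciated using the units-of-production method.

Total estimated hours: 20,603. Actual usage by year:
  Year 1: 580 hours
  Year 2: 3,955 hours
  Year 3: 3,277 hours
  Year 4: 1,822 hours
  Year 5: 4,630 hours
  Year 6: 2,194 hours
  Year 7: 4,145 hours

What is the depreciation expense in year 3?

$52,432

Depreciable base = $338,048 − $8,400 = $329,648.
Rate = $329,648 / 20,603 hours = $16 per hour.
Year 1: 580 × $16 = $9,280. Book value $328,768.
Year 2: 3,955 × $16 = $63,280. Book value $265,488.
Year 3: 3,277 × $16 = $52,432. Book value $213,056.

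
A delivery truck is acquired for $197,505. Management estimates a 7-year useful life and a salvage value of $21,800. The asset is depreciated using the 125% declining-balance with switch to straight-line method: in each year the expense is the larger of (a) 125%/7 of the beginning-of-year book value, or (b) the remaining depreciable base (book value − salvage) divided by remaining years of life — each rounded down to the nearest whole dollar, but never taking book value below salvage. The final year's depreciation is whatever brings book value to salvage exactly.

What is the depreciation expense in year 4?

$21,917

Depreciable base = $197,505 − $21,800 = $175,705.
Year 1: DB = ⌊$197,505 × 125%/7⌋ = $35,268; SL = ⌊$175,705/7⌋ = $25,100 → take DB $35,268. Book value $162,237.
Year 2: DB = ⌊$162,237 × 125%/7⌋ = $28,970; SL = ⌊$140,437/6⌋ = $23,406 → take DB $28,970. Book value $133,267.
Year 3: DB = ⌊$133,267 × 125%/7⌋ = $23,797; SL = ⌊$111,467/5⌋ = $22,293 → take DB $23,797. Book value $109,470.
Year 4: DB = ⌊$109,470 × 125%/7⌋ = $19,548; SL = ⌊$87,670/4⌋ = $21,917 → take SL $21,917. Book value $87,553.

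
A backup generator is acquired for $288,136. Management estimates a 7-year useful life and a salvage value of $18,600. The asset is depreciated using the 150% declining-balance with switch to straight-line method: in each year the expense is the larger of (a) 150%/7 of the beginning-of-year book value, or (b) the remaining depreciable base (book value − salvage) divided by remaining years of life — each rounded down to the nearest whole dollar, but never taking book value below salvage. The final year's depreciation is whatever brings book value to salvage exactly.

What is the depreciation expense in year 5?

$30,291

Depreciable base = $288,136 − $18,600 = $269,536.
Year 1: DB = ⌊$288,136 × 150%/7⌋ = $61,743; SL = ⌊$269,536/7⌋ = $38,505 → take DB $61,743. Book value $226,393.
Year 2: DB = ⌊$226,393 × 150%/7⌋ = $48,512; SL = ⌊$207,793/6⌋ = $34,632 → take DB $48,512. Book value $177,881.
Year 3: DB = ⌊$177,881 × 150%/7⌋ = $38,117; SL = ⌊$159,281/5⌋ = $31,856 → take DB $38,117. Book value $139,764.
Year 4: DB = ⌊$139,764 × 150%/7⌋ = $29,949; SL = ⌊$121,164/4⌋ = $30,291 → take SL $30,291. Book value $109,473.
Year 5: DB = ⌊$109,473 × 150%/7⌋ = $23,458; SL = ⌊$90,873/3⌋ = $30,291 → take SL $30,291. Book value $79,182.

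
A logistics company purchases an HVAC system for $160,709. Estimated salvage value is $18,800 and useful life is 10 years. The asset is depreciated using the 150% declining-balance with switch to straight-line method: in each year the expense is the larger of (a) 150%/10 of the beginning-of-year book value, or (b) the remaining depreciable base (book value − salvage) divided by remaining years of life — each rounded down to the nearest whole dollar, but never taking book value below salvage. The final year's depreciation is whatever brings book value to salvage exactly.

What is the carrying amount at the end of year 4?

$83,893

Depreciable base = $160,709 − $18,800 = $141,909.
Year 1: DB = ⌊$160,709 × 150%/10⌋ = $24,106; SL = ⌊$141,909/10⌋ = $14,190 → take DB $24,106. Book value $136,603.
Year 2: DB = ⌊$136,603 × 150%/10⌋ = $20,490; SL = ⌊$117,803/9⌋ = $13,089 → take DB $20,490. Book value $116,113.
Year 3: DB = ⌊$116,113 × 150%/10⌋ = $17,416; SL = ⌊$97,313/8⌋ = $12,164 → take DB $17,416. Book value $98,697.
Year 4: DB = ⌊$98,697 × 150%/10⌋ = $14,804; SL = ⌊$79,897/7⌋ = $11,413 → take DB $14,804. Book value $83,893.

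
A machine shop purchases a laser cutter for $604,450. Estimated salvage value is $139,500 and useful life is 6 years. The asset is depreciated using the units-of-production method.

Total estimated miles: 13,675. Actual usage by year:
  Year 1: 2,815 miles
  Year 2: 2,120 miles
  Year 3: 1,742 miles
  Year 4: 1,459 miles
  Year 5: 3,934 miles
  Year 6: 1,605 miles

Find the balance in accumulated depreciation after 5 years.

$410,380

Depreciable base = $604,450 − $139,500 = $464,950.
Rate = $464,950 / 13,675 miles = $34 per mile.
Year 1: 2,815 × $34 = $95,710. Book value $508,740.
Year 2: 2,120 × $34 = $72,080. Book value $436,660.
Year 3: 1,742 × $34 = $59,228. Book value $377,432.
Year 4: 1,459 × $34 = $49,606. Book value $327,826.
Year 5: 3,934 × $34 = $133,756. Book value $194,070.
Accumulated through year 5 = $604,450 − $194,070 = $410,380.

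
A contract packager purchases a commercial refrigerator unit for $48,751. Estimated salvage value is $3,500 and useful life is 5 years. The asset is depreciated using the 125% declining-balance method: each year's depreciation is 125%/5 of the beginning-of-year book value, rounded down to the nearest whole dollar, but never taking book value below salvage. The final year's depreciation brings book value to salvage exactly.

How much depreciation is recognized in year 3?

$6,855

Depreciable base = $48,751 − $3,500 = $45,251.
Year 1: ⌊$48,751 × 125%/5⌋ = $12,187. Book value $36,564.
Year 2: ⌊$36,564 × 125%/5⌋ = $9,141. Book value $27,423.
Year 3: ⌊$27,423 × 125%/5⌋ = $6,855. Book value $20,568.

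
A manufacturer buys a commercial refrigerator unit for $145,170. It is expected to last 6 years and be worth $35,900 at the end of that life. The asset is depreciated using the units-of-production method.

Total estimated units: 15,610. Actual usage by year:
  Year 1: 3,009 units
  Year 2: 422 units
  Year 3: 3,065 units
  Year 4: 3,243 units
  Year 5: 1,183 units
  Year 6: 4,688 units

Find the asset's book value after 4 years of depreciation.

Depreciable base = $145,170 − $35,900 = $109,270.
Rate = $109,270 / 15,610 units = $7 per unit.
Year 1: 3,009 × $7 = $21,063. Book value $124,107.
Year 2: 422 × $7 = $2,954. Book value $121,153.
Year 3: 3,065 × $7 = $21,455. Book value $99,698.
Year 4: 3,243 × $7 = $22,701. Book value $76,997.

$76,997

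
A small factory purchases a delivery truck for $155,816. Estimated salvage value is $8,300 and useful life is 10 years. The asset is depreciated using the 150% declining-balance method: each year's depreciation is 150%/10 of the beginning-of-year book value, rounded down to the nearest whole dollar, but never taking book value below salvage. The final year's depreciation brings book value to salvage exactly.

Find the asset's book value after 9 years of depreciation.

Depreciable base = $155,816 − $8,300 = $147,516.
Year 1: ⌊$155,816 × 150%/10⌋ = $23,372. Book value $132,444.
Year 2: ⌊$132,444 × 150%/10⌋ = $19,866. Book value $112,578.
Year 3: ⌊$112,578 × 150%/10⌋ = $16,886. Book value $95,692.
Year 4: ⌊$95,692 × 150%/10⌋ = $14,353. Book value $81,339.
Year 5: ⌊$81,339 × 150%/10⌋ = $12,200. Book value $69,139.
Year 6: ⌊$69,139 × 150%/10⌋ = $10,370. Book value $58,769.
Year 7: ⌊$58,769 × 150%/10⌋ = $8,815. Book value $49,954.
Year 8: ⌊$49,954 × 150%/10⌋ = $7,493. Book value $42,461.
Year 9: ⌊$42,461 × 150%/10⌋ = $6,369. Book value $36,092.

$36,092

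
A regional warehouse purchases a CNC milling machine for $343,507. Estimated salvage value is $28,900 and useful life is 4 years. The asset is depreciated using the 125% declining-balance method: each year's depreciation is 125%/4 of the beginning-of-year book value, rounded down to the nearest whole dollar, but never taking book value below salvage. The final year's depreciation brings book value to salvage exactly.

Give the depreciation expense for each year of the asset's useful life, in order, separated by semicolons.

Depreciable base = $343,507 − $28,900 = $314,607.
Year 1: ⌊$343,507 × 125%/4⌋ = $107,345. Book value $236,162.
Year 2: ⌊$236,162 × 125%/4⌋ = $73,800. Book value $162,362.
Year 3: ⌊$162,362 × 125%/4⌋ = $50,738. Book value $111,624.
Year 4 (final): $111,624 − $28,900 = $82,724. Book value $28,900.

$107,345; $73,800; $50,738; $82,724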